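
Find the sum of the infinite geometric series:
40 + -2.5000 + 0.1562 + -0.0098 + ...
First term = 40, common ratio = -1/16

For |r| < 1, S = a / (1 - r)
S = 40 / (1 - (-1/16))
S = 40 / (17/16)
S = 640/17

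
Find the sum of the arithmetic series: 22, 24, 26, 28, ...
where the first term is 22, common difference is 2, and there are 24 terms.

Sₙ = n/2 × (first + last)
Last term = a + (n-1)d = 22 + (24-1)×2 = 68
S_24 = 24/2 × (22 + 68)
S_24 = 24/2 × 90 = 1080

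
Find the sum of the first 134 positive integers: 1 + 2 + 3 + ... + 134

Formula: ∑k = n(n+1)/2
= 134×135/2
= 18090/2
= 9045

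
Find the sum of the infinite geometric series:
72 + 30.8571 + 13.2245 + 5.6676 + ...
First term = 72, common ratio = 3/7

For |r| < 1, S = a / (1 - r)
S = 72 / (1 - (3/7))
S = 72 / (4/7)
S = 126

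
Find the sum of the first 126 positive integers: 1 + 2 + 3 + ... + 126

Formula: ∑k = n(n+1)/2
= 126×127/2
= 16002/2
= 8001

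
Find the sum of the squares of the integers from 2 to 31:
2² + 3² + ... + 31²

Use ∑_{k=1}^{n} k² = n(n+1)(2n+1)/6, then subtract the first 1 terms.
∑_{k=1}^{31} k² = 31×32×63/6 = 10416
∑_{k=1}^{1} k² = 1×2×3/6 = 1
∑_{k=2}^{31} k² = 10416 - 1 = 10415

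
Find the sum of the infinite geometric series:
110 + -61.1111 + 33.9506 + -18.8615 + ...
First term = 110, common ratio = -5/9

For |r| < 1, S = a / (1 - r)
S = 110 / (1 - (-5/9))
S = 110 / (14/9)
S = 495/7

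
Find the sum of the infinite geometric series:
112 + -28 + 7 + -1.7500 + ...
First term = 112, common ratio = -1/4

For |r| < 1, S = a / (1 - r)
S = 112 / (1 - (-1/4))
S = 112 / (5/4)
S = 448/5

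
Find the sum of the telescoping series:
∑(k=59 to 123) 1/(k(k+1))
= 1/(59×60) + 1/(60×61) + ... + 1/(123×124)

Partial fractions: 1/(k(k+1)) = 1/k - 1/(k+1)
The series telescopes:
= (1/59 - 1/60) + (1/60 - 1/61) + ... + (1/123 - 1/124)
= 1/59 - 1/124
= 65/7316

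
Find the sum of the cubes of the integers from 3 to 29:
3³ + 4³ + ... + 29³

Use ∑_{k=1}^{n} k³ = [n(n+1)/2]², then subtract the first 2 terms.
∑_{k=1}^{29} k³ = [29×30/2]² = 435² = 189225
∑_{k=1}^{2} k³ = [2×3/2]² = 3² = 9
∑_{k=3}^{29} k³ = 189225 - 9 = 189216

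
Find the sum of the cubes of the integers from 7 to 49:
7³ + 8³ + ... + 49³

Use ∑_{k=1}^{n} k³ = [n(n+1)/2]², then subtract the first 6 terms.
∑_{k=1}^{49} k³ = [49×50/2]² = 1225² = 1500625
∑_{k=1}^{6} k³ = [6×7/2]² = 21² = 441
∑_{k=7}^{49} k³ = 1500625 - 441 = 1500184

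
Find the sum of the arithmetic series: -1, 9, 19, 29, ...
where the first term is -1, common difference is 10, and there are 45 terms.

Sₙ = n/2 × (first + last)
Last term = a + (n-1)d = -1 + (45-1)×10 = 439
S_45 = 45/2 × (-1 + 439)
S_45 = 45/2 × 438 = 9855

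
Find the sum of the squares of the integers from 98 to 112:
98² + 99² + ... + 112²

Use ∑_{k=1}^{n} k² = n(n+1)(2n+1)/6, then subtract the first 97 terms.
∑_{k=1}^{112} k² = 112×113×225/6 = 474600
∑_{k=1}^{97} k² = 97×98×195/6 = 308945
∑_{k=98}^{112} k² = 474600 - 308945 = 165655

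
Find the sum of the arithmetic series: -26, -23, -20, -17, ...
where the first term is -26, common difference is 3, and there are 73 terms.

Sₙ = n/2 × (first + last)
Last term = a + (n-1)d = -26 + (73-1)×3 = 190
S_73 = 73/2 × (-26 + 190)
S_73 = 73/2 × 164 = 5986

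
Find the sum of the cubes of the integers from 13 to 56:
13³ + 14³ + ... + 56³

Use ∑_{k=1}^{n} k³ = [n(n+1)/2]², then subtract the first 12 terms.
∑_{k=1}^{56} k³ = [56×57/2]² = 1596² = 2547216
∑_{k=1}^{12} k³ = [12×13/2]² = 78² = 6084
∑_{k=13}^{56} k³ = 2547216 - 6084 = 2541132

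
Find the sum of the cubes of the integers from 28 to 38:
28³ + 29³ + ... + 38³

Use ∑_{k=1}^{n} k³ = [n(n+1)/2]², then subtract the first 27 terms.
∑_{k=1}^{38} k³ = [38×39/2]² = 741² = 549081
∑_{k=1}^{27} k³ = [27×28/2]² = 378² = 142884
∑_{k=28}^{38} k³ = 549081 - 142884 = 406197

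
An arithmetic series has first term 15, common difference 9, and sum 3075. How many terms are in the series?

Using S = n/2 × [2a + (n-1)d]
3075 = n/2 × [2(15) + (n-1)(9)]
3075 = n/2 × [30 + 9n - 9]
6150 = n × [21 + 9n]
9n² + (21)n - 6150 = 0
Discriminant: Δ = (21)² - 4(9)(-6150) = 441 + 221400 = 221841
√Δ = 471
n = [-(21) + √Δ] / (2·9) = (-21 + 471) / 18 = 450 / 18 = 25
(The negative root is discarded since n must be a positive integer.)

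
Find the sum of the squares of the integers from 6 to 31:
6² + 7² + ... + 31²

Use ∑_{k=1}^{n} k² = n(n+1)(2n+1)/6, then subtract the first 5 terms.
∑_{k=1}^{31} k² = 31×32×63/6 = 10416
∑_{k=1}^{5} k² = 5×6×11/6 = 55
∑_{k=6}^{31} k² = 10416 - 55 = 10361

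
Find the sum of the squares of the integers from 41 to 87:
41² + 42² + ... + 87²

Use ∑_{k=1}^{n} k² = n(n+1)(2n+1)/6, then subtract the first 40 terms.
∑_{k=1}^{87} k² = 87×88×175/6 = 223300
∑_{k=1}^{40} k² = 40×41×81/6 = 22140
∑_{k=41}^{87} k² = 223300 - 22140 = 201160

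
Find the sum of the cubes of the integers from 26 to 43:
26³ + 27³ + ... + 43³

Use ∑_{k=1}^{n} k³ = [n(n+1)/2]², then subtract the first 25 terms.
∑_{k=1}^{43} k³ = [43×44/2]² = 946² = 894916
∑_{k=1}^{25} k³ = [25×26/2]² = 325² = 105625
∑_{k=26}^{43} k³ = 894916 - 105625 = 789291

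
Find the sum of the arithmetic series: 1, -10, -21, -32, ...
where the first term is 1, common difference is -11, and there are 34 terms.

Sₙ = n/2 × (first + last)
Last term = a + (n-1)d = 1 + (34-1)×(-11) = -362
S_34 = 34/2 × (1 + (-362))
S_34 = 34/2 × (-361) = -6137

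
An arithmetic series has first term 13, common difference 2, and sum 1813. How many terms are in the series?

Using S = n/2 × [2a + (n-1)d]
1813 = n/2 × [2(13) + (n-1)(2)]
1813 = n/2 × [26 + 2n - 2]
3626 = n × [24 + 2n]
2n² + (24)n - 3626 = 0
Discriminant: Δ = (24)² - 4(2)(-3626) = 576 + 29008 = 29584
√Δ = 172
n = [-(24) + √Δ] / (2·2) = (-24 + 172) / 4 = 148 / 4 = 37
(The negative root is discarded since n must be a positive integer.)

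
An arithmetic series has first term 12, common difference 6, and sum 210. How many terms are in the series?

Using S = n/2 × [2a + (n-1)d]
210 = n/2 × [2(12) + (n-1)(6)]
210 = n/2 × [24 + 6n - 6]
420 = n × [18 + 6n]
6n² + (18)n - 420 = 0
Discriminant: Δ = (18)² - 4(6)(-420) = 324 + 10080 = 10404
√Δ = 102
n = [-(18) + √Δ] / (2·6) = (-18 + 102) / 12 = 84 / 12 = 7
(The negative root is discarded since n must be a positive integer.)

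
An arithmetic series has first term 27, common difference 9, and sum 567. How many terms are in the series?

Using S = n/2 × [2a + (n-1)d]
567 = n/2 × [2(27) + (n-1)(9)]
567 = n/2 × [54 + 9n - 9]
1134 = n × [45 + 9n]
9n² + (45)n - 1134 = 0
Discriminant: Δ = (45)² - 4(9)(-1134) = 2025 + 40824 = 42849
√Δ = 207
n = [-(45) + √Δ] / (2·9) = (-45 + 207) / 18 = 162 / 18 = 9
(The negative root is discarded since n must be a positive integer.)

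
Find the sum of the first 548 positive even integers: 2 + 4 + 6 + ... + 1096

Sum of first n even numbers = n(n+1)
= 548×549
= 300852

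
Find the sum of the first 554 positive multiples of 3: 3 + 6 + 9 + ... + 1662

Factor out 3: = 3(1 + 2 + ... + 554) = 3 × n(n+1)/2
= 3 × 554×555/2
= 3 × 153735
= 461205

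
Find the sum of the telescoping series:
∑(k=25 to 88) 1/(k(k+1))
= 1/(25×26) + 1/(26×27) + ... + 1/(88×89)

Partial fractions: 1/(k(k+1)) = 1/k - 1/(k+1)
The series telescopes:
= (1/25 - 1/26) + (1/26 - 1/27) + ... + (1/88 - 1/89)
= 1/25 - 1/89
= 64/2225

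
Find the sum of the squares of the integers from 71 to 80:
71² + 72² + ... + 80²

Use ∑_{k=1}^{n} k² = n(n+1)(2n+1)/6, then subtract the first 70 terms.
∑_{k=1}^{80} k² = 80×81×161/6 = 173880
∑_{k=1}^{70} k² = 70×71×141/6 = 116795
∑_{k=71}^{80} k² = 173880 - 116795 = 57085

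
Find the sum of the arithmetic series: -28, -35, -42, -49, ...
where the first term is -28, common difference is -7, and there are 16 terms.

Sₙ = n/2 × (first + last)
Last term = a + (n-1)d = -28 + (16-1)×(-7) = -133
S_16 = 16/2 × (-28 + (-133))
S_16 = 16/2 × (-161) = -1288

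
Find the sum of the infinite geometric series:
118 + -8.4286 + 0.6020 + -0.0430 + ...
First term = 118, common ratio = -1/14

For |r| < 1, S = a / (1 - r)
S = 118 / (1 - (-1/14))
S = 118 / (15/14)
S = 1652/15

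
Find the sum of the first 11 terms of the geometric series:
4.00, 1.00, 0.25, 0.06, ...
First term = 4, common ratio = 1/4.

Sₙ = a(1 - rⁿ) / (1 - r)
S_11 = 4(1 - (1/4)^11) / (1 - (1/4))
S_11 = 4(1 - (1/4194304)) / (3/4)
S_11 = 1398101/262144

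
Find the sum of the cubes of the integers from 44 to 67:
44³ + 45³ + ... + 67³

Use ∑_{k=1}^{n} k³ = [n(n+1)/2]², then subtract the first 43 terms.
∑_{k=1}^{67} k³ = [67×68/2]² = 2278² = 5189284
∑_{k=1}^{43} k³ = [43×44/2]² = 946² = 894916
∑_{k=44}^{67} k³ = 5189284 - 894916 = 4294368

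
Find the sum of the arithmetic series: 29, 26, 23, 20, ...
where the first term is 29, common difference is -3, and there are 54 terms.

Sₙ = n/2 × (first + last)
Last term = a + (n-1)d = 29 + (54-1)×(-3) = -130
S_54 = 54/2 × (29 + (-130))
S_54 = 54/2 × (-101) = -2727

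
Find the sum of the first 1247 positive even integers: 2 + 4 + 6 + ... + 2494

Sum of first n even numbers = n(n+1)
= 1247×1248
= 1556256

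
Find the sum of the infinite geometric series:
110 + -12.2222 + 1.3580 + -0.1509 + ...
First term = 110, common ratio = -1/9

For |r| < 1, S = a / (1 - r)
S = 110 / (1 - (-1/9))
S = 110 / (10/9)
S = 99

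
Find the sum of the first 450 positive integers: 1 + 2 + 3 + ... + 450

Formula: ∑k = n(n+1)/2
= 450×451/2
= 202950/2
= 101475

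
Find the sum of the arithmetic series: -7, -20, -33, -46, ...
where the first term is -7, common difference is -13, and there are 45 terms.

Sₙ = n/2 × (first + last)
Last term = a + (n-1)d = -7 + (45-1)×(-13) = -579
S_45 = 45/2 × (-7 + (-579))
S_45 = 45/2 × (-586) = -13185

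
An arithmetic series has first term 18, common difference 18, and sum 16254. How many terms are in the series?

Using S = n/2 × [2a + (n-1)d]
16254 = n/2 × [2(18) + (n-1)(18)]
16254 = n/2 × [36 + 18n - 18]
32508 = n × [18 + 18n]
18n² + (18)n - 32508 = 0
Discriminant: Δ = (18)² - 4(18)(-32508) = 324 + 2340576 = 2340900
√Δ = 1530
n = [-(18) + √Δ] / (2·18) = (-18 + 1530) / 36 = 1512 / 36 = 42
(The negative root is discarded since n must be a positive integer.)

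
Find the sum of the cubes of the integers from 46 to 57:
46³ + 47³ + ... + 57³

Use ∑_{k=1}^{n} k³ = [n(n+1)/2]², then subtract the first 45 terms.
∑_{k=1}^{57} k³ = [57×58/2]² = 1653² = 2732409
∑_{k=1}^{45} k³ = [45×46/2]² = 1035² = 1071225
∑_{k=46}^{57} k³ = 2732409 - 1071225 = 1661184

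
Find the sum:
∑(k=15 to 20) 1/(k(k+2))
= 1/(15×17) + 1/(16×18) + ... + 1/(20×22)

Partial fractions: 1/(k(k+2)) = (1/2)[1/k - 1/(k+2)]
Telescoping leaves the first two and last two terms:
= (1/2)[1/15 + 1/16 - 1/21 - 1/22]
= 667/36960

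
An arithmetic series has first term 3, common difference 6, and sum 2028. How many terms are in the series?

Using S = n/2 × [2a + (n-1)d]
2028 = n/2 × [2(3) + (n-1)(6)]
2028 = n/2 × [6 + 6n - 6]
4056 = n × [0 + 6n]
6n² + (0)n - 4056 = 0
Discriminant: Δ = (0)² - 4(6)(-4056) = 0 + 97344 = 97344
√Δ = 312
n = [-(0) + √Δ] / (2·6) = (0 + 312) / 12 = 312 / 12 = 26
(The negative root is discarded since n must be a positive integer.)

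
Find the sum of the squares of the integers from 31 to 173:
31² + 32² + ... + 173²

Use ∑_{k=1}^{n} k² = n(n+1)(2n+1)/6, then subtract the first 30 terms.
∑_{k=1}^{173} k² = 173×174×347/6 = 1740899
∑_{k=1}^{30} k² = 30×31×61/6 = 9455
∑_{k=31}^{173} k² = 1740899 - 9455 = 1731444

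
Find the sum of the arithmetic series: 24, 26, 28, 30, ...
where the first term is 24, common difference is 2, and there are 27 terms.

Sₙ = n/2 × (first + last)
Last term = a + (n-1)d = 24 + (27-1)×2 = 76
S_27 = 27/2 × (24 + 76)
S_27 = 27/2 × 100 = 1350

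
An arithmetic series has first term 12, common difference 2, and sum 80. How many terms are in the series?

Using S = n/2 × [2a + (n-1)d]
80 = n/2 × [2(12) + (n-1)(2)]
80 = n/2 × [24 + 2n - 2]
160 = n × [22 + 2n]
2n² + (22)n - 160 = 0
Discriminant: Δ = (22)² - 4(2)(-160) = 484 + 1280 = 1764
√Δ = 42
n = [-(22) + √Δ] / (2·2) = (-22 + 42) / 4 = 20 / 4 = 5
(The negative root is discarded since n must be a positive integer.)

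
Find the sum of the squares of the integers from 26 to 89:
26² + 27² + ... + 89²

Use ∑_{k=1}^{n} k² = n(n+1)(2n+1)/6, then subtract the first 25 terms.
∑_{k=1}^{89} k² = 89×90×179/6 = 238965
∑_{k=1}^{25} k² = 25×26×51/6 = 5525
∑_{k=26}^{89} k² = 238965 - 5525 = 233440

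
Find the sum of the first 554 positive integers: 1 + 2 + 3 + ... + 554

Formula: ∑k = n(n+1)/2
= 554×555/2
= 307470/2
= 153735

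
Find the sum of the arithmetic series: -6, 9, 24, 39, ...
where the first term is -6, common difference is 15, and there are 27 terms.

Sₙ = n/2 × (first + last)
Last term = a + (n-1)d = -6 + (27-1)×15 = 384
S_27 = 27/2 × (-6 + 384)
S_27 = 27/2 × 378 = 5103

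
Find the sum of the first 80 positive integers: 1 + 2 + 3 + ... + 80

Formula: ∑k = n(n+1)/2
= 80×81/2
= 6480/2
= 3240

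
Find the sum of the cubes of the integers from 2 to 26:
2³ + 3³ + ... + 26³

Use ∑_{k=1}^{n} k³ = [n(n+1)/2]², then subtract the first 1 terms.
∑_{k=1}^{26} k³ = [26×27/2]² = 351² = 123201
∑_{k=1}^{1} k³ = [1×2/2]² = 1² = 1
∑_{k=2}^{26} k³ = 123201 - 1 = 123200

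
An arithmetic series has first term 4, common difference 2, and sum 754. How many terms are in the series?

Using S = n/2 × [2a + (n-1)d]
754 = n/2 × [2(4) + (n-1)(2)]
754 = n/2 × [8 + 2n - 2]
1508 = n × [6 + 2n]
2n² + (6)n - 1508 = 0
Discriminant: Δ = (6)² - 4(2)(-1508) = 36 + 12064 = 12100
√Δ = 110
n = [-(6) + √Δ] / (2·2) = (-6 + 110) / 4 = 104 / 4 = 26
(The negative root is discarded since n must be a positive integer.)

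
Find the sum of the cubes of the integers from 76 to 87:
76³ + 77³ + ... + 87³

Use ∑_{k=1}^{n} k³ = [n(n+1)/2]², then subtract the first 75 terms.
∑_{k=1}^{87} k³ = [87×88/2]² = 3828² = 14653584
∑_{k=1}^{75} k³ = [75×76/2]² = 2850² = 8122500
∑_{k=76}^{87} k³ = 14653584 - 8122500 = 6531084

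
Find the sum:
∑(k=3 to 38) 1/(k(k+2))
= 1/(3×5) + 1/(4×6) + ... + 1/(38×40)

Partial fractions: 1/(k(k+2)) = (1/2)[1/k - 1/(k+2)]
Telescoping leaves the first two and last two terms:
= (1/2)[1/3 + 1/4 - 1/39 - 1/40]
= 277/1040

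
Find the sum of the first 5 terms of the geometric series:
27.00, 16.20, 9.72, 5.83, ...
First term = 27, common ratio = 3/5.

Sₙ = a(1 - rⁿ) / (1 - r)
S_5 = 27(1 - (3/5)^5) / (1 - (3/5))
S_5 = 27(1 - (243/3125)) / (2/5)
S_5 = 38907/625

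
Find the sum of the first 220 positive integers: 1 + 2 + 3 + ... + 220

Formula: ∑k = n(n+1)/2
= 220×221/2
= 48620/2
= 24310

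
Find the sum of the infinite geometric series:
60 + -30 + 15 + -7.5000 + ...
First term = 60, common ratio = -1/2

For |r| < 1, S = a / (1 - r)
S = 60 / (1 - (-1/2))
S = 60 / (3/2)
S = 40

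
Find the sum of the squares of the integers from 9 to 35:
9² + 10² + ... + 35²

Use ∑_{k=1}^{n} k² = n(n+1)(2n+1)/6, then subtract the first 8 terms.
∑_{k=1}^{35} k² = 35×36×71/6 = 14910
∑_{k=1}^{8} k² = 8×9×17/6 = 204
∑_{k=9}^{35} k² = 14910 - 204 = 14706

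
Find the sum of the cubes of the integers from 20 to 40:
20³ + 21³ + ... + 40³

Use ∑_{k=1}^{n} k³ = [n(n+1)/2]², then subtract the first 19 terms.
∑_{k=1}^{40} k³ = [40×41/2]² = 820² = 672400
∑_{k=1}^{19} k³ = [19×20/2]² = 190² = 36100
∑_{k=20}^{40} k³ = 672400 - 36100 = 636300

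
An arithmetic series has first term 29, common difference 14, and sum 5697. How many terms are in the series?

Using S = n/2 × [2a + (n-1)d]
5697 = n/2 × [2(29) + (n-1)(14)]
5697 = n/2 × [58 + 14n - 14]
11394 = n × [44 + 14n]
14n² + (44)n - 11394 = 0
Discriminant: Δ = (44)² - 4(14)(-11394) = 1936 + 638064 = 640000
√Δ = 800
n = [-(44) + √Δ] / (2·14) = (-44 + 800) / 28 = 756 / 28 = 27
(The negative root is discarded since n must be a positive integer.)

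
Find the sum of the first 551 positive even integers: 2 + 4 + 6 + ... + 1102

Sum of first n even numbers = n(n+1)
= 551×552
= 304152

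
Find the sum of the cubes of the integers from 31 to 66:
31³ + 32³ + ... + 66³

Use ∑_{k=1}^{n} k³ = [n(n+1)/2]², then subtract the first 30 terms.
∑_{k=1}^{66} k³ = [66×67/2]² = 2211² = 4888521
∑_{k=1}^{30} k³ = [30×31/2]² = 465² = 216225
∑_{k=31}^{66} k³ = 4888521 - 216225 = 4672296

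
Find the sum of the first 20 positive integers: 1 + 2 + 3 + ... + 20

Formula: ∑k = n(n+1)/2
= 20×21/2
= 420/2
= 210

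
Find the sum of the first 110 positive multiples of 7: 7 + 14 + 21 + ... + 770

Factor out 7: = 7(1 + 2 + ... + 110) = 7 × n(n+1)/2
= 7 × 110×111/2
= 7 × 6105
= 42735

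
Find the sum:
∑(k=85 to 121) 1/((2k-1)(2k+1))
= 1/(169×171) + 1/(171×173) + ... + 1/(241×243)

Partial fractions: 1/((2k-1)(2k+1)) = (1/2)[1/(2k-1) - 1/(2k+1)]
The series telescopes:
= (1/2)[1/169 - 1/243]
= 37/41067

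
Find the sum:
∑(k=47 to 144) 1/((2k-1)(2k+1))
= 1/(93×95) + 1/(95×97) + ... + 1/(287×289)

Partial fractions: 1/((2k-1)(2k+1)) = (1/2)[1/(2k-1) - 1/(2k+1)]
The series telescopes:
= (1/2)[1/93 - 1/289]
= 98/26877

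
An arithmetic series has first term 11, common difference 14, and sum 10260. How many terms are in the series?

Using S = n/2 × [2a + (n-1)d]
10260 = n/2 × [2(11) + (n-1)(14)]
10260 = n/2 × [22 + 14n - 14]
20520 = n × [8 + 14n]
14n² + (8)n - 20520 = 0
Discriminant: Δ = (8)² - 4(14)(-20520) = 64 + 1149120 = 1149184
√Δ = 1072
n = [-(8) + √Δ] / (2·14) = (-8 + 1072) / 28 = 1064 / 28 = 38
(The negative root is discarded since n must be a positive integer.)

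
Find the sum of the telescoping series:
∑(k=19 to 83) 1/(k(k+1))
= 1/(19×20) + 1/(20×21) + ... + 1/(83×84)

Partial fractions: 1/(k(k+1)) = 1/k - 1/(k+1)
The series telescopes:
= (1/19 - 1/20) + (1/20 - 1/21) + ... + (1/83 - 1/84)
= 1/19 - 1/84
= 65/1596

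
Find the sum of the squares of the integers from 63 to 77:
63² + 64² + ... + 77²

Use ∑_{k=1}^{n} k² = n(n+1)(2n+1)/6, then subtract the first 62 terms.
∑_{k=1}^{77} k² = 77×78×155/6 = 155155
∑_{k=1}^{62} k² = 62×63×125/6 = 81375
∑_{k=63}^{77} k² = 155155 - 81375 = 73780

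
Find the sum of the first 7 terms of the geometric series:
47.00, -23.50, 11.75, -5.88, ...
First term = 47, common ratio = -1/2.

Sₙ = a(1 - rⁿ) / (1 - r)
S_7 = 47(1 - (-1/2)^7) / (1 - (-1/2))
S_7 = 47(1 - (-1/128)) / (3/2)
S_7 = 2021/64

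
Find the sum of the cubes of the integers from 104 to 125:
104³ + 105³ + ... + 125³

Use ∑_{k=1}^{n} k³ = [n(n+1)/2]², then subtract the first 103 terms.
∑_{k=1}^{125} k³ = [125×126/2]² = 7875² = 62015625
∑_{k=1}^{103} k³ = [103×104/2]² = 5356² = 28686736
∑_{k=104}^{125} k³ = 62015625 - 28686736 = 33328889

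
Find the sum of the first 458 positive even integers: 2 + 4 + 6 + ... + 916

Sum of first n even numbers = n(n+1)
= 458×459
= 210222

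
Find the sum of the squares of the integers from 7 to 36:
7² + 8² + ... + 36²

Use ∑_{k=1}^{n} k² = n(n+1)(2n+1)/6, then subtract the first 6 terms.
∑_{k=1}^{36} k² = 36×37×73/6 = 16206
∑_{k=1}^{6} k² = 6×7×13/6 = 91
∑_{k=7}^{36} k² = 16206 - 91 = 16115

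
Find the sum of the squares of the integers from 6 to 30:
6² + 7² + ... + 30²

Use ∑_{k=1}^{n} k² = n(n+1)(2n+1)/6, then subtract the first 5 terms.
∑_{k=1}^{30} k² = 30×31×61/6 = 9455
∑_{k=1}^{5} k² = 5×6×11/6 = 55
∑_{k=6}^{30} k² = 9455 - 55 = 9400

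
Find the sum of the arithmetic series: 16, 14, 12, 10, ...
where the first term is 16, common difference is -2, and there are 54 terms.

Sₙ = n/2 × (first + last)
Last term = a + (n-1)d = 16 + (54-1)×(-2) = -90
S_54 = 54/2 × (16 + (-90))
S_54 = 54/2 × (-74) = -1998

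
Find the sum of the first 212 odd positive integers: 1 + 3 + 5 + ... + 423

Sum of first n odd numbers = n²
= 212²
= 44944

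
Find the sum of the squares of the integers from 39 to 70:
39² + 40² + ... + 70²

Use ∑_{k=1}^{n} k² = n(n+1)(2n+1)/6, then subtract the first 38 terms.
∑_{k=1}^{70} k² = 70×71×141/6 = 116795
∑_{k=1}^{38} k² = 38×39×77/6 = 19019
∑_{k=39}^{70} k² = 116795 - 19019 = 97776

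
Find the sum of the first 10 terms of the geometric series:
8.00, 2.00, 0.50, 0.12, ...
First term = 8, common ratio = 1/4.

Sₙ = a(1 - rⁿ) / (1 - r)
S_10 = 8(1 - (1/4)^10) / (1 - (1/4))
S_10 = 8(1 - (1/1048576)) / (3/4)
S_10 = 349525/32768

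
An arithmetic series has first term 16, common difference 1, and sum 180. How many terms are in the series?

Using S = n/2 × [2a + (n-1)d]
180 = n/2 × [2(16) + (n-1)(1)]
180 = n/2 × [32 + 1n - 1]
360 = n × [31 + 1n]
1n² + (31)n - 360 = 0
Discriminant: Δ = (31)² - 4(1)(-360) = 961 + 1440 = 2401
√Δ = 49
n = [-(31) + √Δ] / (2·1) = (-31 + 49) / 2 = 18 / 2 = 9
(The negative root is discarded since n must be a positive integer.)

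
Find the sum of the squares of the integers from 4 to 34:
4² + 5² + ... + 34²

Use ∑_{k=1}^{n} k² = n(n+1)(2n+1)/6, then subtract the first 3 terms.
∑_{k=1}^{34} k² = 34×35×69/6 = 13685
∑_{k=1}^{3} k² = 3×4×7/6 = 14
∑_{k=4}^{34} k² = 13685 - 14 = 13671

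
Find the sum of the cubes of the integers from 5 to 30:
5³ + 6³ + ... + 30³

Use ∑_{k=1}^{n} k³ = [n(n+1)/2]², then subtract the first 4 terms.
∑_{k=1}^{30} k³ = [30×31/2]² = 465² = 216225
∑_{k=1}^{4} k³ = [4×5/2]² = 10² = 100
∑_{k=5}^{30} k³ = 216225 - 100 = 216125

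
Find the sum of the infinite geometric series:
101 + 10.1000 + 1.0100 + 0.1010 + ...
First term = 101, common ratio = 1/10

For |r| < 1, S = a / (1 - r)
S = 101 / (1 - (1/10))
S = 101 / (9/10)
S = 1010/9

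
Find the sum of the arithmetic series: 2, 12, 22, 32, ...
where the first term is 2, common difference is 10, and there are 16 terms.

Sₙ = n/2 × (first + last)
Last term = a + (n-1)d = 2 + (16-1)×10 = 152
S_16 = 16/2 × (2 + 152)
S_16 = 16/2 × 154 = 1232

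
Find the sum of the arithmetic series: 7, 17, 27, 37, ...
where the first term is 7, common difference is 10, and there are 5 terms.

Sₙ = n/2 × (first + last)
Last term = a + (n-1)d = 7 + (5-1)×10 = 47
S_5 = 5/2 × (7 + 47)
S_5 = 5/2 × 54 = 135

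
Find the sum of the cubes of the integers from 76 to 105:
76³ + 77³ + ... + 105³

Use ∑_{k=1}^{n} k³ = [n(n+1)/2]², then subtract the first 75 terms.
∑_{k=1}^{105} k³ = [105×106/2]² = 5565² = 30969225
∑_{k=1}^{75} k³ = [75×76/2]² = 2850² = 8122500
∑_{k=76}^{105} k³ = 30969225 - 8122500 = 22846725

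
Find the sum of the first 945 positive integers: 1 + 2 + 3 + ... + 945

Formula: ∑k = n(n+1)/2
= 945×946/2
= 893970/2
= 446985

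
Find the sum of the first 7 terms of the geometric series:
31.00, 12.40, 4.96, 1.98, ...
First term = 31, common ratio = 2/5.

Sₙ = a(1 - rⁿ) / (1 - r)
S_7 = 31(1 - (2/5)^7) / (1 - (2/5))
S_7 = 31(1 - (128/78125)) / (3/5)
S_7 = 805969/15625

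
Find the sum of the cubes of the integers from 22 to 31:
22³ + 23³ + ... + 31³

Use ∑_{k=1}^{n} k³ = [n(n+1)/2]², then subtract the first 21 terms.
∑_{k=1}^{31} k³ = [31×32/2]² = 496² = 246016
∑_{k=1}^{21} k³ = [21×22/2]² = 231² = 53361
∑_{k=22}^{31} k³ = 246016 - 53361 = 192655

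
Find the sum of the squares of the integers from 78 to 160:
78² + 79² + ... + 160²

Use ∑_{k=1}^{n} k² = n(n+1)(2n+1)/6, then subtract the first 77 terms.
∑_{k=1}^{160} k² = 160×161×321/6 = 1378160
∑_{k=1}^{77} k² = 77×78×155/6 = 155155
∑_{k=78}^{160} k² = 1378160 - 155155 = 1223005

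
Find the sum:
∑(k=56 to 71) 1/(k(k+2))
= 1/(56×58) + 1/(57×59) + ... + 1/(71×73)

Partial fractions: 1/(k(k+2)) = (1/2)[1/k - 1/(k+2)]
Telescoping leaves the first two and last two terms:
= (1/2)[1/56 + 1/57 - 1/72 - 1/73]
= 2731/699048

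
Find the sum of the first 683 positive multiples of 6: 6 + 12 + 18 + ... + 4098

Factor out 6: = 6(1 + 2 + ... + 683) = 6 × n(n+1)/2
= 6 × 683×684/2
= 6 × 233586
= 1401516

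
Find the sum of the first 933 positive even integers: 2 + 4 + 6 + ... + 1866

Sum of first n even numbers = n(n+1)
= 933×934
= 871422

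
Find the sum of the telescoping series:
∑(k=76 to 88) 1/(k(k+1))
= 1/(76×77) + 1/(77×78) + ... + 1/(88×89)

Partial fractions: 1/(k(k+1)) = 1/k - 1/(k+1)
The series telescopes:
= (1/76 - 1/77) + (1/77 - 1/78) + ... + (1/88 - 1/89)
= 1/76 - 1/89
= 13/6764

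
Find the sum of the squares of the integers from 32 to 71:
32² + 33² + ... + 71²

Use ∑_{k=1}^{n} k² = n(n+1)(2n+1)/6, then subtract the first 31 terms.
∑_{k=1}^{71} k² = 71×72×143/6 = 121836
∑_{k=1}^{31} k² = 31×32×63/6 = 10416
∑_{k=32}^{71} k² = 121836 - 10416 = 111420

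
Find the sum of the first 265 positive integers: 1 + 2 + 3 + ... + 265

Formula: ∑k = n(n+1)/2
= 265×266/2
= 70490/2
= 35245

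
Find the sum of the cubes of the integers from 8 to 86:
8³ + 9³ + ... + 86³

Use ∑_{k=1}^{n} k³ = [n(n+1)/2]², then subtract the first 7 terms.
∑_{k=1}^{86} k³ = [86×87/2]² = 3741² = 13995081
∑_{k=1}^{7} k³ = [7×8/2]² = 28² = 784
∑_{k=8}^{86} k³ = 13995081 - 784 = 13994297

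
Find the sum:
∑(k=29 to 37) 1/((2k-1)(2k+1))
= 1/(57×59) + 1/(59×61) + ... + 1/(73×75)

Partial fractions: 1/((2k-1)(2k+1)) = (1/2)[1/(2k-1) - 1/(2k+1)]
The series telescopes:
= (1/2)[1/57 - 1/75]
= 1/475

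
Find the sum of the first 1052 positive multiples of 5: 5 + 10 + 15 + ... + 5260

Factor out 5: = 5(1 + 2 + ... + 1052) = 5 × n(n+1)/2
= 5 × 1052×1053/2
= 5 × 553878
= 2769390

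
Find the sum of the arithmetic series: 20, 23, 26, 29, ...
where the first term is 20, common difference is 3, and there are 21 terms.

Sₙ = n/2 × (first + last)
Last term = a + (n-1)d = 20 + (21-1)×3 = 80
S_21 = 21/2 × (20 + 80)
S_21 = 21/2 × 100 = 1050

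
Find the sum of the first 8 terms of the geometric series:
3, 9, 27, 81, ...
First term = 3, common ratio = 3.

Sₙ = a(1 - rⁿ) / (1 - r)
S_8 = 3(1 - 3^8) / (1 - 3)
S_8 = 3(1 - 6561) / (-2)
S_8 = 9840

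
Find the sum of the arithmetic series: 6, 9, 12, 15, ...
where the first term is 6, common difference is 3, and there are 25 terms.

Sₙ = n/2 × (first + last)
Last term = a + (n-1)d = 6 + (25-1)×3 = 78
S_25 = 25/2 × (6 + 78)
S_25 = 25/2 × 84 = 1050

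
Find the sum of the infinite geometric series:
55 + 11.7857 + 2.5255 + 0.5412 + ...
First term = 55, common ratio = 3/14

For |r| < 1, S = a / (1 - r)
S = 55 / (1 - (3/14))
S = 55 / (11/14)
S = 70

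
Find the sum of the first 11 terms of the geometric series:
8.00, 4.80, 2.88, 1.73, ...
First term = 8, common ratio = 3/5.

Sₙ = a(1 - rⁿ) / (1 - r)
S_11 = 8(1 - (3/5)^11) / (1 - (3/5))
S_11 = 8(1 - (177147/48828125)) / (2/5)
S_11 = 194603912/9765625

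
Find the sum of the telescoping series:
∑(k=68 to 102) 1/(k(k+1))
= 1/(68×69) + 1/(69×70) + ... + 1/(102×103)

Partial fractions: 1/(k(k+1)) = 1/k - 1/(k+1)
The series telescopes:
= (1/68 - 1/69) + (1/69 - 1/70) + ... + (1/102 - 1/103)
= 1/68 - 1/103
= 35/7004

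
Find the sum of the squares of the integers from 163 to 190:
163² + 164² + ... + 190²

Use ∑_{k=1}^{n} k² = n(n+1)(2n+1)/6, then subtract the first 162 terms.
∑_{k=1}^{190} k² = 190×191×381/6 = 2304415
∑_{k=1}^{162} k² = 162×163×325/6 = 1430325
∑_{k=163}^{190} k² = 2304415 - 1430325 = 874090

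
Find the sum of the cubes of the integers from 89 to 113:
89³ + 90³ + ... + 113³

Use ∑_{k=1}^{n} k³ = [n(n+1)/2]², then subtract the first 88 terms.
∑_{k=1}^{113} k³ = [113×114/2]² = 6441² = 41486481
∑_{k=1}^{88} k³ = [88×89/2]² = 3916² = 15335056
∑_{k=89}^{113} k³ = 41486481 - 15335056 = 26151425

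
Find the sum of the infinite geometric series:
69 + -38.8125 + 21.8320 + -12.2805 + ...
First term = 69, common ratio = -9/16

For |r| < 1, S = a / (1 - r)
S = 69 / (1 - (-9/16))
S = 69 / (25/16)
S = 1104/25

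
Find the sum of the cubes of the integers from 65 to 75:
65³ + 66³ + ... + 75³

Use ∑_{k=1}^{n} k³ = [n(n+1)/2]², then subtract the first 64 terms.
∑_{k=1}^{75} k³ = [75×76/2]² = 2850² = 8122500
∑_{k=1}^{64} k³ = [64×65/2]² = 2080² = 4326400
∑_{k=65}^{75} k³ = 8122500 - 4326400 = 3796100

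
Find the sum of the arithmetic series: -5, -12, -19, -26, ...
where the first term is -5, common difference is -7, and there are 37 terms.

Sₙ = n/2 × (first + last)
Last term = a + (n-1)d = -5 + (37-1)×(-7) = -257
S_37 = 37/2 × (-5 + (-257))
S_37 = 37/2 × (-262) = -4847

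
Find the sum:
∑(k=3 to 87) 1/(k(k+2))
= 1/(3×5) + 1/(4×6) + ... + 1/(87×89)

Partial fractions: 1/(k(k+2)) = (1/2)[1/k - 1/(k+2)]
Telescoping leaves the first two and last two terms:
= (1/2)[1/3 + 1/4 - 1/88 - 1/89]
= 13175/46992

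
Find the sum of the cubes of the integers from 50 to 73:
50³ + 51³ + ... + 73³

Use ∑_{k=1}^{n} k³ = [n(n+1)/2]², then subtract the first 49 terms.
∑_{k=1}^{73} k³ = [73×74/2]² = 2701² = 7295401
∑_{k=1}^{49} k³ = [49×50/2]² = 1225² = 1500625
∑_{k=50}^{73} k³ = 7295401 - 1500625 = 5794776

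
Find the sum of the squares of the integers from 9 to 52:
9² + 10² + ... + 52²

Use ∑_{k=1}^{n} k² = n(n+1)(2n+1)/6, then subtract the first 8 terms.
∑_{k=1}^{52} k² = 52×53×105/6 = 48230
∑_{k=1}^{8} k² = 8×9×17/6 = 204
∑_{k=9}^{52} k² = 48230 - 204 = 48026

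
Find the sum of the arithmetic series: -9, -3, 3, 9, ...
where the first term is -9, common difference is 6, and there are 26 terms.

Sₙ = n/2 × (first + last)
Last term = a + (n-1)d = -9 + (26-1)×6 = 141
S_26 = 26/2 × (-9 + 141)
S_26 = 26/2 × 132 = 1716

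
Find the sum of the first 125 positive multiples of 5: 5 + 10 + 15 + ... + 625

Factor out 5: = 5(1 + 2 + ... + 125) = 5 × n(n+1)/2
= 5 × 125×126/2
= 5 × 7875
= 39375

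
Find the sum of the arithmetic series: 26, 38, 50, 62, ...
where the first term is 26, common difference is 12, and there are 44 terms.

Sₙ = n/2 × (first + last)
Last term = a + (n-1)d = 26 + (44-1)×12 = 542
S_44 = 44/2 × (26 + 542)
S_44 = 44/2 × 568 = 12496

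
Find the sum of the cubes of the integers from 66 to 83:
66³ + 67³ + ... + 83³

Use ∑_{k=1}^{n} k³ = [n(n+1)/2]², then subtract the first 65 terms.
∑_{k=1}^{83} k³ = [83×84/2]² = 3486² = 12152196
∑_{k=1}^{65} k³ = [65×66/2]² = 2145² = 4601025
∑_{k=66}^{83} k³ = 12152196 - 4601025 = 7551171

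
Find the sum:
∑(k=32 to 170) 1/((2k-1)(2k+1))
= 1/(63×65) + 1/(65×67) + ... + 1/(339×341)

Partial fractions: 1/((2k-1)(2k+1)) = (1/2)[1/(2k-1) - 1/(2k+1)]
The series telescopes:
= (1/2)[1/63 - 1/341]
= 139/21483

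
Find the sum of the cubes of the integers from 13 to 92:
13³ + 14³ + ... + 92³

Use ∑_{k=1}^{n} k³ = [n(n+1)/2]², then subtract the first 12 terms.
∑_{k=1}^{92} k³ = [92×93/2]² = 4278² = 18301284
∑_{k=1}^{12} k³ = [12×13/2]² = 78² = 6084
∑_{k=13}^{92} k³ = 18301284 - 6084 = 18295200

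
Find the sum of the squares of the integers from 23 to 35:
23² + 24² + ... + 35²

Use ∑_{k=1}^{n} k² = n(n+1)(2n+1)/6, then subtract the first 22 terms.
∑_{k=1}^{35} k² = 35×36×71/6 = 14910
∑_{k=1}^{22} k² = 22×23×45/6 = 3795
∑_{k=23}^{35} k² = 14910 - 3795 = 11115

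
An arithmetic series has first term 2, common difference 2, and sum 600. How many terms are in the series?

Using S = n/2 × [2a + (n-1)d]
600 = n/2 × [2(2) + (n-1)(2)]
600 = n/2 × [4 + 2n - 2]
1200 = n × [2 + 2n]
2n² + (2)n - 1200 = 0
Discriminant: Δ = (2)² - 4(2)(-1200) = 4 + 9600 = 9604
√Δ = 98
n = [-(2) + √Δ] / (2·2) = (-2 + 98) / 4 = 96 / 4 = 24
(The negative root is discarded since n must be a positive integer.)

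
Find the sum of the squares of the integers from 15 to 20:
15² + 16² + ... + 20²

Use ∑_{k=1}^{n} k² = n(n+1)(2n+1)/6, then subtract the first 14 terms.
∑_{k=1}^{20} k² = 20×21×41/6 = 2870
∑_{k=1}^{14} k² = 14×15×29/6 = 1015
∑_{k=15}^{20} k² = 2870 - 1015 = 1855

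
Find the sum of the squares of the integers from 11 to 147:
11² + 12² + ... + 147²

Use ∑_{k=1}^{n} k² = n(n+1)(2n+1)/6, then subtract the first 10 terms.
∑_{k=1}^{147} k² = 147×148×295/6 = 1069670
∑_{k=1}^{10} k² = 10×11×21/6 = 385
∑_{k=11}^{147} k² = 1069670 - 385 = 1069285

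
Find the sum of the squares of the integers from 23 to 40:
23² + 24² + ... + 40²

Use ∑_{k=1}^{n} k² = n(n+1)(2n+1)/6, then subtract the first 22 terms.
∑_{k=1}^{40} k² = 40×41×81/6 = 22140
∑_{k=1}^{22} k² = 22×23×45/6 = 3795
∑_{k=23}^{40} k² = 22140 - 3795 = 18345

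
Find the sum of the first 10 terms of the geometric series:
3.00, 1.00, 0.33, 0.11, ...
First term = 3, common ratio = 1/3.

Sₙ = a(1 - rⁿ) / (1 - r)
S_10 = 3(1 - (1/3)^10) / (1 - (1/3))
S_10 = 3(1 - (1/59049)) / (2/3)
S_10 = 29524/6561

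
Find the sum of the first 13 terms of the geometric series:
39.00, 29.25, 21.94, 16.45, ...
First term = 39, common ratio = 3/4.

Sₙ = a(1 - rⁿ) / (1 - r)
S_13 = 39(1 - (3/4)^13) / (1 - (3/4))
S_13 = 39(1 - (1594323/67108864)) / (1/4)
S_13 = 2555067099/16777216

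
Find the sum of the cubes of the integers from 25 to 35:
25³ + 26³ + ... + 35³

Use ∑_{k=1}^{n} k³ = [n(n+1)/2]², then subtract the first 24 terms.
∑_{k=1}^{35} k³ = [35×36/2]² = 630² = 396900
∑_{k=1}^{24} k³ = [24×25/2]² = 300² = 90000
∑_{k=25}^{35} k³ = 396900 - 90000 = 306900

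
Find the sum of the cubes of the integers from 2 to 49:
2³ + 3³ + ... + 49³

Use ∑_{k=1}^{n} k³ = [n(n+1)/2]², then subtract the first 1 terms.
∑_{k=1}^{49} k³ = [49×50/2]² = 1225² = 1500625
∑_{k=1}^{1} k³ = [1×2/2]² = 1² = 1
∑_{k=2}^{49} k³ = 1500625 - 1 = 1500624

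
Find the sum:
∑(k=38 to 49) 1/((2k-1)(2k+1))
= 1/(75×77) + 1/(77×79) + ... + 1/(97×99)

Partial fractions: 1/((2k-1)(2k+1)) = (1/2)[1/(2k-1) - 1/(2k+1)]
The series telescopes:
= (1/2)[1/75 - 1/99]
= 4/2475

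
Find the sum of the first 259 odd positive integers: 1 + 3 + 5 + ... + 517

Sum of first n odd numbers = n²
= 259²
= 67081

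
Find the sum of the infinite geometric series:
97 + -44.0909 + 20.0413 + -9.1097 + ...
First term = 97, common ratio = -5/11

For |r| < 1, S = a / (1 - r)
S = 97 / (1 - (-5/11))
S = 97 / (16/11)
S = 1067/16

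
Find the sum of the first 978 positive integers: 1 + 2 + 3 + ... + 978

Formula: ∑k = n(n+1)/2
= 978×979/2
= 957462/2
= 478731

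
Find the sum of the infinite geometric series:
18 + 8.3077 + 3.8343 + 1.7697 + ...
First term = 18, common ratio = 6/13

For |r| < 1, S = a / (1 - r)
S = 18 / (1 - (6/13))
S = 18 / (7/13)
S = 234/7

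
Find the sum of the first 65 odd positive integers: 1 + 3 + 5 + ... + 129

Sum of first n odd numbers = n²
= 65²
= 4225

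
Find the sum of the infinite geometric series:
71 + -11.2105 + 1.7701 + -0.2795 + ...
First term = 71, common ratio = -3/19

For |r| < 1, S = a / (1 - r)
S = 71 / (1 - (-3/19))
S = 71 / (22/19)
S = 1349/22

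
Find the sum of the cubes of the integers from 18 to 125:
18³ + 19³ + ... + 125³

Use ∑_{k=1}^{n} k³ = [n(n+1)/2]², then subtract the first 17 terms.
∑_{k=1}^{125} k³ = [125×126/2]² = 7875² = 62015625
∑_{k=1}^{17} k³ = [17×18/2]² = 153² = 23409
∑_{k=18}^{125} k³ = 62015625 - 23409 = 61992216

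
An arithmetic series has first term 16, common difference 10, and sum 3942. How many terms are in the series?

Using S = n/2 × [2a + (n-1)d]
3942 = n/2 × [2(16) + (n-1)(10)]
3942 = n/2 × [32 + 10n - 10]
7884 = n × [22 + 10n]
10n² + (22)n - 7884 = 0
Discriminant: Δ = (22)² - 4(10)(-7884) = 484 + 315360 = 315844
√Δ = 562
n = [-(22) + √Δ] / (2·10) = (-22 + 562) / 20 = 540 / 20 = 27
(The negative root is discarded since n must be a positive integer.)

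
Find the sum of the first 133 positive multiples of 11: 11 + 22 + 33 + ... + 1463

Factor out 11: = 11(1 + 2 + ... + 133) = 11 × n(n+1)/2
= 11 × 133×134/2
= 11 × 8911
= 98021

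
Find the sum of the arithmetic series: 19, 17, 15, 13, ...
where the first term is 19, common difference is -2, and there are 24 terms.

Sₙ = n/2 × (first + last)
Last term = a + (n-1)d = 19 + (24-1)×(-2) = -27
S_24 = 24/2 × (19 + (-27))
S_24 = 24/2 × (-8) = -96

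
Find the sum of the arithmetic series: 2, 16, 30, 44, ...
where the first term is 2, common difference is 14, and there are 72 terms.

Sₙ = n/2 × (first + last)
Last term = a + (n-1)d = 2 + (72-1)×14 = 996
S_72 = 72/2 × (2 + 996)
S_72 = 72/2 × 998 = 35928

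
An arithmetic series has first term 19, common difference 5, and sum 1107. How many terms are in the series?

Using S = n/2 × [2a + (n-1)d]
1107 = n/2 × [2(19) + (n-1)(5)]
1107 = n/2 × [38 + 5n - 5]
2214 = n × [33 + 5n]
5n² + (33)n - 2214 = 0
Discriminant: Δ = (33)² - 4(5)(-2214) = 1089 + 44280 = 45369
√Δ = 213
n = [-(33) + √Δ] / (2·5) = (-33 + 213) / 10 = 180 / 10 = 18
(The negative root is discarded since n must be a positive integer.)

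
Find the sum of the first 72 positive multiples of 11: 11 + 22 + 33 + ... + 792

Factor out 11: = 11(1 + 2 + ... + 72) = 11 × n(n+1)/2
= 11 × 72×73/2
= 11 × 2628
= 28908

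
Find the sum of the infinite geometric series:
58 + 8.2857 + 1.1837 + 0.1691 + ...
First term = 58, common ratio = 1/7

For |r| < 1, S = a / (1 - r)
S = 58 / (1 - (1/7))
S = 58 / (6/7)
S = 203/3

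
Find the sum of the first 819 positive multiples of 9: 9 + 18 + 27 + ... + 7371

Factor out 9: = 9(1 + 2 + ... + 819) = 9 × n(n+1)/2
= 9 × 819×820/2
= 9 × 335790
= 3022110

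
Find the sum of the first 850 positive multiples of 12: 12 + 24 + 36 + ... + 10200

Factor out 12: = 12(1 + 2 + ... + 850) = 12 × n(n+1)/2
= 12 × 850×851/2
= 12 × 361675
= 4340100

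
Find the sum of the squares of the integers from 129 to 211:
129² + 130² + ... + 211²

Use ∑_{k=1}^{n} k² = n(n+1)(2n+1)/6, then subtract the first 128 terms.
∑_{k=1}^{211} k² = 211×212×423/6 = 3153606
∑_{k=1}^{128} k² = 128×129×257/6 = 707264
∑_{k=129}^{211} k² = 3153606 - 707264 = 2446342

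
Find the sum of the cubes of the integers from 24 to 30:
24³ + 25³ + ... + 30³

Use ∑_{k=1}^{n} k³ = [n(n+1)/2]², then subtract the first 23 terms.
∑_{k=1}^{30} k³ = [30×31/2]² = 465² = 216225
∑_{k=1}^{23} k³ = [23×24/2]² = 276² = 76176
∑_{k=24}^{30} k³ = 216225 - 76176 = 140049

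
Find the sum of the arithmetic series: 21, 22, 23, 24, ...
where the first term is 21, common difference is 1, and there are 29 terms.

Sₙ = n/2 × (first + last)
Last term = a + (n-1)d = 21 + (29-1)×1 = 49
S_29 = 29/2 × (21 + 49)
S_29 = 29/2 × 70 = 1015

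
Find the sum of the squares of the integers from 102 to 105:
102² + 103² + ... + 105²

Use ∑_{k=1}^{n} k² = n(n+1)(2n+1)/6, then subtract the first 101 terms.
∑_{k=1}^{105} k² = 105×106×211/6 = 391405
∑_{k=1}^{101} k² = 101×102×203/6 = 348551
∑_{k=102}^{105} k² = 391405 - 348551 = 42854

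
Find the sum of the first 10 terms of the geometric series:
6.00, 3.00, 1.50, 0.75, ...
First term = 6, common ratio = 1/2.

Sₙ = a(1 - rⁿ) / (1 - r)
S_10 = 6(1 - (1/2)^10) / (1 - (1/2))
S_10 = 6(1 - (1/1024)) / (1/2)
S_10 = 3069/256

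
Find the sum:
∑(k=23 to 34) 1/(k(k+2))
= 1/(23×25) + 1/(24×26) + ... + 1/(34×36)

Partial fractions: 1/(k(k+2)) = (1/2)[1/k - 1/(k+2)]
Telescoping leaves the first two and last two terms:
= (1/2)[1/23 + 1/24 - 1/35 - 1/36]
= 1669/115920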